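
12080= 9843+2237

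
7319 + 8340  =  15659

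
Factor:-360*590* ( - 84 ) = 17841600 = 2^6*3^3*5^2*7^1*59^1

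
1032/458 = 2 + 58/229 = 2.25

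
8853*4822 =42689166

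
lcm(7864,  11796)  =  23592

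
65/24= 65/24 = 2.71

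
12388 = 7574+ 4814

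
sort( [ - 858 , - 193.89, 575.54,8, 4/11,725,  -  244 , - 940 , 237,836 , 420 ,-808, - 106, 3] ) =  [ - 940, -858 , - 808 , - 244 , - 193.89, - 106,4/11,3 , 8,237,420, 575.54 , 725,836 ]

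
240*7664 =1839360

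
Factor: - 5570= - 2^1*5^1*557^1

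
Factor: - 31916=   -  2^2*79^1*101^1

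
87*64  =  5568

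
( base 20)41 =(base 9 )100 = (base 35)2b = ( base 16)51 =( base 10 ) 81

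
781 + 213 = 994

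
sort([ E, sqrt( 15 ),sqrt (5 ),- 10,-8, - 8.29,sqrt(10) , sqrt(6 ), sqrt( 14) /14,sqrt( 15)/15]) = [ - 10,  -  8.29,-8, sqrt(15 ) /15 , sqrt( 14 ) /14, sqrt( 5 ),sqrt ( 6 ), E,  sqrt (10),sqrt(15 ) ] 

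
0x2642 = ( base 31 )a5t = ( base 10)9794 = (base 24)h02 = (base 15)2d7e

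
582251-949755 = - 367504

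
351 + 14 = 365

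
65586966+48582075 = 114169041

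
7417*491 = 3641747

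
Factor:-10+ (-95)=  - 3^1*5^1*7^1 = - 105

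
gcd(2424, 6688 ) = 8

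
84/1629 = 28/543  =  0.05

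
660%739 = 660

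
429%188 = 53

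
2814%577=506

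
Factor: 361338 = 2^1*3^1*60223^1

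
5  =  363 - 358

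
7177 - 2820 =4357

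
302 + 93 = 395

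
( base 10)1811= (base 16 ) 713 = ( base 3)2111002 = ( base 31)1RD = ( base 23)39h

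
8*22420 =179360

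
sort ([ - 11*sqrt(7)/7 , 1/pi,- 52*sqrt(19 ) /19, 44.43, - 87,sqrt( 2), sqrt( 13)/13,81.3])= [ - 87, - 52*sqrt (19) /19, - 11*sqrt( 7) /7, sqrt(13)/13 , 1/pi, sqrt(2),44.43,81.3 ] 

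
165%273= 165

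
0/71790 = 0= 0.00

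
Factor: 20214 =2^1*3^2*1123^1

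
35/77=5/11 = 0.45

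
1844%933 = 911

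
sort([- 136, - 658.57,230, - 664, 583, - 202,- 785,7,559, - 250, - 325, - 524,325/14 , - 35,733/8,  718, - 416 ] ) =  [ -785,-664, - 658.57, - 524, - 416  ,- 325 , - 250,-202, - 136,  -  35,7,325/14, 733/8, 230,  559,583, 718]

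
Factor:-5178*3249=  - 2^1*3^3*19^2*863^1 = -16823322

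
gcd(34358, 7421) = 41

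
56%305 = 56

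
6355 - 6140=215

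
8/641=8/641 = 0.01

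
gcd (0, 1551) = 1551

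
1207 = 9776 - 8569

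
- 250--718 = 468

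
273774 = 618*443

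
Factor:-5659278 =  - 2^1*3^1 * 943213^1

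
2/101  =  2/101 = 0.02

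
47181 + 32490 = 79671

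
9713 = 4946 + 4767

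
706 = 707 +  - 1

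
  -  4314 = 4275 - 8589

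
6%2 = 0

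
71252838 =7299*9762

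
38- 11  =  27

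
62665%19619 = 3808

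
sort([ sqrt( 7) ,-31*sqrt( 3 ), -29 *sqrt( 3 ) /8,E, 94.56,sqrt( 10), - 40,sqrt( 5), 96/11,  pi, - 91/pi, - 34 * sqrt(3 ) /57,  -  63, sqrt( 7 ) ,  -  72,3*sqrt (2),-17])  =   [ - 72, - 63, - 31 * sqrt(3 ), - 40 ,  -  91/pi,  -  17,  -  29* sqrt( 3) /8 ,  -  34 * sqrt( 3 ) /57, sqrt( 5 ),sqrt( 7 ),sqrt( 7), E, pi,sqrt( 10),3 * sqrt( 2 ), 96/11,94.56 ]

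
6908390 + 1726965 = 8635355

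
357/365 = 357/365 = 0.98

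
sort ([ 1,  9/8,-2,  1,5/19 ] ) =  [ - 2, 5/19,1,1,9/8 ] 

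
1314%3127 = 1314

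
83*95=7885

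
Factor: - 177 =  - 3^1 * 59^1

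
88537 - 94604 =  - 6067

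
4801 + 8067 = 12868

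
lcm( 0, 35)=0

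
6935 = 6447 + 488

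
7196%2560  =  2076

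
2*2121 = 4242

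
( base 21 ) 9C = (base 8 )311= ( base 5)1301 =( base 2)11001001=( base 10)201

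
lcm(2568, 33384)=33384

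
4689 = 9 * 521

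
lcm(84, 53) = 4452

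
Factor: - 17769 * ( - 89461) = 3^1*137^1 * 653^1*5923^1 = 1589632509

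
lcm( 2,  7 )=14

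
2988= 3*996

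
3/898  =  3/898 = 0.00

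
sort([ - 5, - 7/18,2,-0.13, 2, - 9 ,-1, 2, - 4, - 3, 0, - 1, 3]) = [ - 9, - 5, - 4, - 3, - 1, -1,  -  7/18, - 0.13, 0, 2,2, 2,  3]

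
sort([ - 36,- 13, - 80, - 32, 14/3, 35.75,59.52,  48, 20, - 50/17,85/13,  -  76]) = [ - 80, - 76 ,-36, - 32, - 13, - 50/17, 14/3, 85/13,20,35.75, 48,59.52]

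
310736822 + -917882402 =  - 607145580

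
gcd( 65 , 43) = 1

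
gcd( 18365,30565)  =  5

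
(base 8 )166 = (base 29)42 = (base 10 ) 118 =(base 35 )3D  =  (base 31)3P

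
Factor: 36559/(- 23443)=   -  7^(-1)*17^( - 1)*197^(  -  1 ) * 36559^1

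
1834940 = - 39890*( - 46) 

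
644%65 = 59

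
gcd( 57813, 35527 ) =1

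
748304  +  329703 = 1078007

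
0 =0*47671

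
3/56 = 3/56 = 0.05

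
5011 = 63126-58115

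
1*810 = 810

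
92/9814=46/4907 = 0.01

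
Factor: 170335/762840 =209/936=2^( - 3)*3^( - 2)*11^1*13^( - 1)*19^1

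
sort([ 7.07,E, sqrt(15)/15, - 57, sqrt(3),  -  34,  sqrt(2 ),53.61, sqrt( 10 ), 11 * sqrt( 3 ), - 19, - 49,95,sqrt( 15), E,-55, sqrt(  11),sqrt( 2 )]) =[ - 57,  -  55 , - 49, - 34, - 19, sqrt( 15) /15,sqrt(2 ),sqrt(2),sqrt( 3),E,E , sqrt(10), sqrt (11) , sqrt(15) , 7.07, 11* sqrt (3 ),53.61, 95]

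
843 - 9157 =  - 8314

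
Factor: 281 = 281^1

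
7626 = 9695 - 2069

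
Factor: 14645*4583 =5^1*29^1*101^1*4583^1 = 67118035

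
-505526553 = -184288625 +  - 321237928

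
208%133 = 75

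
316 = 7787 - 7471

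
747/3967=747/3967 = 0.19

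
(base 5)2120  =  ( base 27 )AF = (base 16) 11D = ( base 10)285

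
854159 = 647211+206948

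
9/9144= 1/1016=0.00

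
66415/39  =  66415/39   =  1702.95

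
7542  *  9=67878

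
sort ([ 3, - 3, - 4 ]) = [ -4, - 3,3] 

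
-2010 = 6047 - 8057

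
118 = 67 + 51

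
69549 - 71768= - 2219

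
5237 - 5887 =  - 650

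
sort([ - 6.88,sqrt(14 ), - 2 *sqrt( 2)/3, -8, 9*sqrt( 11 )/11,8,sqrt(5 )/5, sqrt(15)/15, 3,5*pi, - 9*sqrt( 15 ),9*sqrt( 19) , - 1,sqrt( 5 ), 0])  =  [ - 9 * sqrt(15), - 8, - 6.88, - 1,  -  2*sqrt ( 2) /3, 0,sqrt (15 )/15,sqrt( 5)/5,sqrt( 5) , 9*sqrt(11)/11,3, sqrt( 14 ),8,  5*pi, 9*sqrt(19 ) ]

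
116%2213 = 116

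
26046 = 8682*3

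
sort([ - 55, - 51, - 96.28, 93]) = [-96.28,  -  55, - 51,93]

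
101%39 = 23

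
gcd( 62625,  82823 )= 1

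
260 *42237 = 10981620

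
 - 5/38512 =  - 5/38512= - 0.00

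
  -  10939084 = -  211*51844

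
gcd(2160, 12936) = 24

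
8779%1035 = 499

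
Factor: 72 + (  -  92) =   -  2^2*5^1 = - 20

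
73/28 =73/28= 2.61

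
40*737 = 29480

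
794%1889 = 794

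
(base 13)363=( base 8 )1114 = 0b1001001100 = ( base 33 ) HR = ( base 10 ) 588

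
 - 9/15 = -1 + 2/5 =-0.60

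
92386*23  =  2124878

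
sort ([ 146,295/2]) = [ 146,295/2] 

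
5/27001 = 5/27001 = 0.00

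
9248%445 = 348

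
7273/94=7273/94 = 77.37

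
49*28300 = 1386700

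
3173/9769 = 3173/9769 = 0.32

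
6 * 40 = 240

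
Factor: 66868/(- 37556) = - 41^( -1)*73^1 = - 73/41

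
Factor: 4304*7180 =30902720 = 2^6*5^1*269^1*359^1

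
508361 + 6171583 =6679944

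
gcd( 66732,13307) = 1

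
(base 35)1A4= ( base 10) 1579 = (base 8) 3053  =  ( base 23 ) 2MF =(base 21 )3C4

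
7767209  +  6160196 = 13927405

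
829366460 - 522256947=307109513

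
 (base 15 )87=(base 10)127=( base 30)47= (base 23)5C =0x7f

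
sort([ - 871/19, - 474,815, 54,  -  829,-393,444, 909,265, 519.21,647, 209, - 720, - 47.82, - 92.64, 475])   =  [ - 829, - 720, - 474,-393 ,-92.64, - 47.82,-871/19 , 54, 209, 265 , 444, 475, 519.21 , 647,815,909]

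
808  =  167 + 641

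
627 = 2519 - 1892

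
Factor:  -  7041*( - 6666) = 46935306 = 2^1 * 3^2*11^1 * 101^1*2347^1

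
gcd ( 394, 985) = 197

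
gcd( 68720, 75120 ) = 80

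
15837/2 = 7918  +  1/2 = 7918.50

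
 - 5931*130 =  -771030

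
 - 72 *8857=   -  637704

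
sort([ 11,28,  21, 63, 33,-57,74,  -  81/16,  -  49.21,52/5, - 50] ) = [ - 57, - 50, - 49.21, - 81/16,  52/5,11,21, 28 , 33, 63,  74] 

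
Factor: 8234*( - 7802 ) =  - 64241668=- 2^2 * 23^1*47^1*83^1*179^1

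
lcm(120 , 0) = 0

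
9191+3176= 12367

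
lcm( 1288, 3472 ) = 79856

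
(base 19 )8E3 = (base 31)38q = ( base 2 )110001010101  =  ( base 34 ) 2ot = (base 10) 3157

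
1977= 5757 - 3780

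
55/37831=55/37831 = 0.00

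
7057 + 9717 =16774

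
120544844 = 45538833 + 75006011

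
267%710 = 267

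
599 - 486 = 113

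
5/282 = 5/282 = 0.02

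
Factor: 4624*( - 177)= -2^4 * 3^1*17^2  *  59^1 =- 818448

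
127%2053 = 127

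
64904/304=213+ 1/2 = 213.50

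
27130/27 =27130/27 = 1004.81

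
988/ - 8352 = - 1+ 1841/2088 = - 0.12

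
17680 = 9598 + 8082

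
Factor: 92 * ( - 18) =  - 2^3*3^2*23^1= -1656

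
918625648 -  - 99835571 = 1018461219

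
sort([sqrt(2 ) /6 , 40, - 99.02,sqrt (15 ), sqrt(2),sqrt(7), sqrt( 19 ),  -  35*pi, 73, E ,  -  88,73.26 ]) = [ - 35*pi, - 99.02, - 88, sqrt(2) /6, sqrt(2),sqrt(7), E, sqrt( 15 ), sqrt( 19 ), 40,73,73.26]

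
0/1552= 0 = 0.00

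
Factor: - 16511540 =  - 2^2 * 5^1*  825577^1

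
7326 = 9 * 814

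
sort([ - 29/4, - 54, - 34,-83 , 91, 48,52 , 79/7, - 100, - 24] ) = [ - 100 ,-83,-54 ,  -  34, - 24,-29/4,  79/7,48,52,91 ]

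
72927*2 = 145854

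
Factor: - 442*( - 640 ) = 2^8*5^1*13^1*17^1 =282880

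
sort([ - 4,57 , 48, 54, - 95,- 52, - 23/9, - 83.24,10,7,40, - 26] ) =[ - 95, - 83.24, - 52, - 26, - 4,  -  23/9,7,10, 40, 48,  54, 57 ]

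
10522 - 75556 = -65034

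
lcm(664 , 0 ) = 0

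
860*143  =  122980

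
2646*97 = 256662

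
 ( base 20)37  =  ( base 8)103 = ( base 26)2f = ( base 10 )67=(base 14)4B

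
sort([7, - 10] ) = [ - 10,7]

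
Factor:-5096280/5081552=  - 91005/90742 = - 2^( - 1 )*3^1*5^1*59^( - 1)*769^( - 1 )*6067^1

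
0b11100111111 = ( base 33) 1N7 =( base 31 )1SQ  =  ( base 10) 1855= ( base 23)3BF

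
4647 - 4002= 645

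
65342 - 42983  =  22359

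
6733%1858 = 1159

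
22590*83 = 1874970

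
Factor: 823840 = 2^5 * 5^1*19^1 * 271^1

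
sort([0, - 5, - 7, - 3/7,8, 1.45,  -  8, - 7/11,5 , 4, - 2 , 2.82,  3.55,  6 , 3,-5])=[-8,  -  7, - 5, - 5,  -  2, - 7/11 , - 3/7,0, 1.45,2.82, 3,3.55,4, 5, 6,  8]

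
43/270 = 43/270 = 0.16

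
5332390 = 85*62734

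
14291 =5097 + 9194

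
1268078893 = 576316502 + 691762391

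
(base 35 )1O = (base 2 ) 111011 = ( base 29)21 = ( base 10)59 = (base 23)2D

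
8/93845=8/93845 = 0.00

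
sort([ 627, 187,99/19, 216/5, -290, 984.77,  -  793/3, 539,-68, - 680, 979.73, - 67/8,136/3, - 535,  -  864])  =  [- 864,-680,-535, - 290, - 793/3,-68, - 67/8, 99/19, 216/5 , 136/3, 187,539,627, 979.73, 984.77]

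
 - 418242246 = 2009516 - 420251762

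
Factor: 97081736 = 2^3*12135217^1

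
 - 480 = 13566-14046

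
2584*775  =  2002600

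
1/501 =1/501 =0.00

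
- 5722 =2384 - 8106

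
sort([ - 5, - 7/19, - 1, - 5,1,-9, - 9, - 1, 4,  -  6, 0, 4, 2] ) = [ - 9, - 9, - 6, - 5, - 5, - 1, - 1, - 7/19,0, 1 , 2, 4,4 ] 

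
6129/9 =681 =681.00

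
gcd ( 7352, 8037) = 1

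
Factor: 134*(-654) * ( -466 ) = 40838376 = 2^3 *3^1 * 67^1 * 109^1* 233^1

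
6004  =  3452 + 2552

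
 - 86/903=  - 2/21 = -0.10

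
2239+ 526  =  2765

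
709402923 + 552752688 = 1262155611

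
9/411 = 3/137 = 0.02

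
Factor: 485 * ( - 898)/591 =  - 435530/591 = -  2^1*3^( - 1) * 5^1*97^1*197^( - 1 )*449^1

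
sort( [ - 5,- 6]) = [ - 6, - 5]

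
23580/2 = 11790 = 11790.00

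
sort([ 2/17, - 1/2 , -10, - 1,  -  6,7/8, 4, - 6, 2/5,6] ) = [ - 10,-6,-6,-1,-1/2, 2/17,2/5, 7/8,4,6] 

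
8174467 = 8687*941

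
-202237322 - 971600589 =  - 1173837911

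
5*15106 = 75530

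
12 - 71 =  - 59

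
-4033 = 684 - 4717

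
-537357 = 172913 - 710270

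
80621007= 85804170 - 5183163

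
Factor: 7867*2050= 2^1 * 5^2 *41^1*7867^1 = 16127350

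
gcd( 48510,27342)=882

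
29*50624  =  1468096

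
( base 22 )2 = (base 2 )10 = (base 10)2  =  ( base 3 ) 2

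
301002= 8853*34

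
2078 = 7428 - 5350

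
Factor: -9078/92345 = -2^1 * 3^1 *5^( -1)* 11^( - 1)*17^1*23^( -1 )*73^( - 1)*89^1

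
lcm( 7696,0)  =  0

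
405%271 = 134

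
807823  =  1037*779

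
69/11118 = 23/3706 = 0.01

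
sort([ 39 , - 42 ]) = [ - 42,39 ] 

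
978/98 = 489/49 = 9.98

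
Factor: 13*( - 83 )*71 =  - 13^1 * 71^1*83^1 = - 76609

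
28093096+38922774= 67015870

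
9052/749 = 12  +  64/749=12.09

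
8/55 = 8/55 = 0.15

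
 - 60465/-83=60465/83= 728.49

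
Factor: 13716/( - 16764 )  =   - 3^2*11^( - 1 ) = - 9/11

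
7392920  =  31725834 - 24332914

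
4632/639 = 7 + 53/213 = 7.25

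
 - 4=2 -6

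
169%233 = 169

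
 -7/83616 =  - 1 + 83609/83616 = - 0.00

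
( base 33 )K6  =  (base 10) 666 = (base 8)1232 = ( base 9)820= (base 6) 3030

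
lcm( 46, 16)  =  368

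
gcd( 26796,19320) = 84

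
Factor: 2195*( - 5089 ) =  - 5^1*7^1*439^1 *727^1 = - 11170355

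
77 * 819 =63063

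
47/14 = 47/14 = 3.36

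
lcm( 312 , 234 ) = 936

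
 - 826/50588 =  - 1+24881/25294= - 0.02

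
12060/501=4020/167= 24.07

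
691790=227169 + 464621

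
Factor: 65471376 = 2^4*3^1*47^1 * 29021^1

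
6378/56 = 113  +  25/28=113.89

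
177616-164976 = 12640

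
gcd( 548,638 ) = 2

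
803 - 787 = 16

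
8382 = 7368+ 1014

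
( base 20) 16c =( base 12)384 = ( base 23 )103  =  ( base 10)532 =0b1000010100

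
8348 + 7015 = 15363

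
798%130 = 18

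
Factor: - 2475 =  - 3^2*5^2*11^1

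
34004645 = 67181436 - 33176791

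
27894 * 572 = 15955368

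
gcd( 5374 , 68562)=2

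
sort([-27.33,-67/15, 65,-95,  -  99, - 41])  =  [ - 99, - 95, - 41, - 27.33,-67/15,  65 ]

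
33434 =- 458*(-73)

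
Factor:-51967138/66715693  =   - 2^1*11^(-1 )*1459^( - 1 ) * 2399^1*4157^(-1)*10831^1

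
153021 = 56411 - -96610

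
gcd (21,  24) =3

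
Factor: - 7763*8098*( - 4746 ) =298356217404  =  2^2*3^1*7^2*113^1*1109^1*4049^1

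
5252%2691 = 2561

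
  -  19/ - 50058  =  19/50058 = 0.00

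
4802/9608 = 2401/4804 = 0.50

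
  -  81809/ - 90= 908 + 89/90 = 908.99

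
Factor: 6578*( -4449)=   -29265522 = - 2^1*3^1 * 11^1*13^1*23^1*1483^1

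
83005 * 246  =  20419230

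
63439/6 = 63439/6 =10573.17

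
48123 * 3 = 144369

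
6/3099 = 2/1033 =0.00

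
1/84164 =1/84164 = 0.00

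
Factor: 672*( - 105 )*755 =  - 2^5 * 3^2*5^2*7^2*151^1=-53272800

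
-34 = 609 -643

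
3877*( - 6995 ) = - 27119615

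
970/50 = 19 + 2/5 = 19.40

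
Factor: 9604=2^2*7^4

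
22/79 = 22/79= 0.28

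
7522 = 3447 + 4075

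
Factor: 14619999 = 3^1*4873333^1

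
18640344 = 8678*2148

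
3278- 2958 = 320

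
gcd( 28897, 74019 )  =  11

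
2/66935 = 2/66935 = 0.00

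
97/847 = 97/847 = 0.11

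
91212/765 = 119 + 59/255=119.23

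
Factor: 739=739^1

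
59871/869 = 68 + 779/869 =68.90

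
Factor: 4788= 2^2*3^2*7^1*19^1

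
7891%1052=527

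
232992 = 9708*24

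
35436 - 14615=20821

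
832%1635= 832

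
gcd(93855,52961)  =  1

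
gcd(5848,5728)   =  8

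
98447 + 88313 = 186760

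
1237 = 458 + 779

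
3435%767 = 367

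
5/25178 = 5/25178= 0.00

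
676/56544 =169/14136 =0.01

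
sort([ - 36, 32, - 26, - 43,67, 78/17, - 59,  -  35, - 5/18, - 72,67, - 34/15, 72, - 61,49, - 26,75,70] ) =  [- 72,-61 , - 59, - 43, -36, - 35 , - 26, - 26,-34/15, - 5/18, 78/17, 32, 49, 67, 67,70, 72, 75]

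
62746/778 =80 + 253/389= 80.65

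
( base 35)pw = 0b1110001011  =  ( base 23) 1ga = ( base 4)32023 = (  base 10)907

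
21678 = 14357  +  7321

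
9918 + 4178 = 14096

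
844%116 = 32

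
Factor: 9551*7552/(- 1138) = -2^6*59^1 * 569^( - 1)*9551^1 = -  36064576/569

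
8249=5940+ 2309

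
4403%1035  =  263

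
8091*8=64728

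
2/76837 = 2/76837 = 0.00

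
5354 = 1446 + 3908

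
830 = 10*83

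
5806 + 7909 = 13715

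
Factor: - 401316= -2^2*3^1*53^1*631^1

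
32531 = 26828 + 5703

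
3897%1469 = 959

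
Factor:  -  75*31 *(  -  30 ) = 69750  =  2^1*3^2*5^3*31^1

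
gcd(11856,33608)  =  8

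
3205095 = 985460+2219635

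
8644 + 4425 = 13069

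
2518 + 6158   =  8676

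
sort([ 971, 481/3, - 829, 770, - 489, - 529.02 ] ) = [ - 829, - 529.02, - 489, 481/3, 770,971 ] 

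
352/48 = 22/3 = 7.33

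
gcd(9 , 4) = 1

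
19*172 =3268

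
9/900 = 1/100 =0.01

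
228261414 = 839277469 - 611016055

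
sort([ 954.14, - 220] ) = [-220,954.14] 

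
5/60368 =5/60368  =  0.00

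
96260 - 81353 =14907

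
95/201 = 95/201=0.47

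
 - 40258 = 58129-98387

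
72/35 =2 + 2/35 = 2.06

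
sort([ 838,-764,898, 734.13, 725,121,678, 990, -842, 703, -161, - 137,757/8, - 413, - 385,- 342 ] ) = [- 842,-764,  -  413, - 385,  -  342, - 161 ,  -  137, 757/8,121,678,703  ,  725,  734.13, 838, 898,990]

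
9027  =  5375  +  3652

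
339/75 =113/25 = 4.52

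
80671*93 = 7502403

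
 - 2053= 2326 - 4379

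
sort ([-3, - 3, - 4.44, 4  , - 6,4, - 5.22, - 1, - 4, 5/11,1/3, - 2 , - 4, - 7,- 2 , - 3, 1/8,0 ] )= [ - 7,-6, - 5.22, - 4.44, - 4,-4, - 3, - 3, - 3, -2, - 2, - 1,0, 1/8,1/3 , 5/11,4,4] 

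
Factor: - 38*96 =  - 3648 = -2^6*3^1*19^1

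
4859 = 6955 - 2096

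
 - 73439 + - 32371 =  - 105810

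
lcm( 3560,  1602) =32040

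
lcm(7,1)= 7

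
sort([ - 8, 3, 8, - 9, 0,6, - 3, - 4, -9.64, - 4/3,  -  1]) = [ - 9.64,-9, - 8,  -  4, - 3,-4/3 , - 1, 0, 3, 6, 8 ] 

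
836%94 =84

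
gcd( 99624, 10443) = 3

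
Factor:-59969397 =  - 3^1*2341^1*8539^1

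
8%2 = 0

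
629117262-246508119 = 382609143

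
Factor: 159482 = 2^1*23^1*3467^1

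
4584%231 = 195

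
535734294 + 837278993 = 1373013287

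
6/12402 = 1/2067 = 0.00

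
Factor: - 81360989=-53^1 * 673^1*2281^1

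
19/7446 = 19/7446 =0.00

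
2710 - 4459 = - 1749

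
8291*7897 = 65474027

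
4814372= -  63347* ( - 76)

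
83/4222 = 83/4222 = 0.02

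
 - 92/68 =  - 2  +  11/17 = - 1.35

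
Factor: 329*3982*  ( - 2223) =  - 2^1 * 3^2*7^1*11^1*13^1*19^1*47^1*181^1 = - 2912303394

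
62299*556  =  34638244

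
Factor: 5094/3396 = 2^(  -  1 )*3^1  =  3/2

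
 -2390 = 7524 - 9914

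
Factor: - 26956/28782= - 2^1*3^( - 3)*13^( - 1)*23^1*41^ ( - 1 )*293^1  =  - 13478/14391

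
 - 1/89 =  - 1 + 88/89 = - 0.01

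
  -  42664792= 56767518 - 99432310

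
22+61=83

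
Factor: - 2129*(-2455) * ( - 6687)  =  - 3^2*5^1*491^1*  743^1 *2129^1   =  - 34950909465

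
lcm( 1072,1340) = 5360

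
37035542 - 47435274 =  - 10399732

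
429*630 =270270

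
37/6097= 37/6097=0.01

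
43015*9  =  387135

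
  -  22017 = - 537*41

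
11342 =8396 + 2946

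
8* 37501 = 300008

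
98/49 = 2 = 2.00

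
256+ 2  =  258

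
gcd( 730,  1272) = 2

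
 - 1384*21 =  - 29064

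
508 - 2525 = -2017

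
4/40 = 1/10 = 0.10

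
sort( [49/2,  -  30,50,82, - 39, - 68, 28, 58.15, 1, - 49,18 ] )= [ - 68, - 49,- 39, - 30,1,18, 49/2, 28,  50,  58.15,82 ] 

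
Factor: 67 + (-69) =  - 2^1 = -2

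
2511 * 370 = 929070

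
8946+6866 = 15812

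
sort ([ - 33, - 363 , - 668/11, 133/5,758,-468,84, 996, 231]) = [ - 468, - 363  , - 668/11, - 33, 133/5,84 , 231 , 758,996]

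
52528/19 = 2764  +  12/19 = 2764.63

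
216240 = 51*4240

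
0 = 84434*0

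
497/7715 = 497/7715 =0.06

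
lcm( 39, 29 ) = 1131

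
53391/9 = 5932 + 1/3 =5932.33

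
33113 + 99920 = 133033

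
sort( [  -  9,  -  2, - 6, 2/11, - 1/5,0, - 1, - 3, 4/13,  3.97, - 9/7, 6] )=[ - 9,-6, - 3, - 2, - 9/7, - 1 , - 1/5, 0 , 2/11,4/13, 3.97,6 ] 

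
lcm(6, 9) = 18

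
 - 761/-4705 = 761/4705 = 0.16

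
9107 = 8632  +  475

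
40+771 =811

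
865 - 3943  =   -3078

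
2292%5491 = 2292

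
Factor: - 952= - 2^3 * 7^1*17^1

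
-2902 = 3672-6574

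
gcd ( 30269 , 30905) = 1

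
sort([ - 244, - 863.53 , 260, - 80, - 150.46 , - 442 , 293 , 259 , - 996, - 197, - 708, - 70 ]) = [  -  996,  -  863.53 , - 708, - 442, - 244, - 197, - 150.46, - 80, - 70, 259,260, 293]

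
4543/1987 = 4543/1987 = 2.29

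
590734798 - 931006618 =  - 340271820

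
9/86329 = 9/86329 = 0.00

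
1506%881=625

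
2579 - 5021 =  - 2442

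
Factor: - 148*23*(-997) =3393788 =2^2 * 23^1*37^1 * 997^1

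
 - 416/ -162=208/81 = 2.57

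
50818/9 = 50818/9 = 5646.44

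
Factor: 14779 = 14779^1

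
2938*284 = 834392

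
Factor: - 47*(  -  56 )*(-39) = -102648 = -2^3*3^1*7^1*13^1*47^1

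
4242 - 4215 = 27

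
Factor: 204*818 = 166872 = 2^3*3^1*17^1*409^1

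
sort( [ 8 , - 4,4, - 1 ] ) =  [ - 4,  -  1,4, 8] 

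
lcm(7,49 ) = 49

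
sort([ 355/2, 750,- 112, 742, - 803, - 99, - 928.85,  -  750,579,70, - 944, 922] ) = [ - 944, - 928.85, - 803, - 750, - 112,- 99,70, 355/2, 579,742,750,922]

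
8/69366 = 4/34683 = 0.00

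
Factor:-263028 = -2^2*3^1*23^1*953^1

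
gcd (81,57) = 3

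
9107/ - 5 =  - 1822 + 3/5 = -1821.40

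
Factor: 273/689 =21/53 = 3^1*7^1*53^( - 1)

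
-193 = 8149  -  8342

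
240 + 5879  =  6119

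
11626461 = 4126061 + 7500400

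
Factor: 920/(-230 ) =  - 4= - 2^2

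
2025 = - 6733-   -  8758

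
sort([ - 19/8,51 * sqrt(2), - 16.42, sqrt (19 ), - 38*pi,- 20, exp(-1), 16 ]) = [ - 38*pi, -20, - 16.42, - 19/8, exp ( - 1) , sqrt(19 ), 16, 51*sqrt ( 2 ) ] 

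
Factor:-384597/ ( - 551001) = 453/649=3^1*11^( - 1 )*59^(-1 )*151^1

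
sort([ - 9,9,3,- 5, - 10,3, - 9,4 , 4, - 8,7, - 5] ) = [ -10 , - 9, - 9, - 8,-5, - 5 , 3,3,4, 4,7,9 ]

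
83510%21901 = 17807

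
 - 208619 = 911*(-229 )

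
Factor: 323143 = 59^1*5477^1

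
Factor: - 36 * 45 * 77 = - 2^2*3^4*5^1*7^1*11^1 = -124740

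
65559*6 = 393354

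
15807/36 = 5269/12=439.08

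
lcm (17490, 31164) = 1714020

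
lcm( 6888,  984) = 6888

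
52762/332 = 26381/166 = 158.92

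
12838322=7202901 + 5635421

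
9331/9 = 9331/9 = 1036.78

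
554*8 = 4432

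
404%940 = 404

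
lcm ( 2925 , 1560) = 23400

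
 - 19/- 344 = 19/344 = 0.06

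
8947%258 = 175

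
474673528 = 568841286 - 94167758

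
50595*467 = 23627865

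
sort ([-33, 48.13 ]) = [ - 33, 48.13 ] 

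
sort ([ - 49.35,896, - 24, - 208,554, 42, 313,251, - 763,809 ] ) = [ - 763,-208, - 49.35,-24,42,251,313,  554,  809,896 ] 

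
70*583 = 40810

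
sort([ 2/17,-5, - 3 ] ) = [-5, - 3,2/17]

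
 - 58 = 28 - 86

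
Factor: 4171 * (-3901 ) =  -16271071=-  43^1 * 47^1 * 83^1*97^1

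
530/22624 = 265/11312=0.02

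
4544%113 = 24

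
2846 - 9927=-7081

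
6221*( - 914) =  - 5685994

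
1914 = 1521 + 393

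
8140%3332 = 1476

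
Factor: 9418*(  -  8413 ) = - 2^1*17^1*47^1*179^1*277^1= -79233634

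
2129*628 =1337012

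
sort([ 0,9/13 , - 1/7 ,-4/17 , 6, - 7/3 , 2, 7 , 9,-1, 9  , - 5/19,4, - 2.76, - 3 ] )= [ - 3,-2.76, - 7/3 , - 1,-5/19,-4/17,-1/7, 0, 9/13  ,  2 , 4,6, 7, 9,  9 ]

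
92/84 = 23/21=1.10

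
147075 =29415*5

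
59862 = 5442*11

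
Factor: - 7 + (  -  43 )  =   - 2^1*5^2 = - 50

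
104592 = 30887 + 73705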